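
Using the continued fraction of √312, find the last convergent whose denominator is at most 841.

√312 = [17; 1, 1, 1, 34, …] (period length 4).
Convergents:
  p_0/q_0 = 17/1
  p_1/q_1 = 18/1
  p_2/q_2 = 35/2
  p_3/q_3 = 53/3
  p_4/q_4 = 1837/104
  p_5/q_5 = 1890/107
  p_6/q_6 = 3727/211
  p_7/q_7 = 5617/318
  p_8/q_8 = 194705/11023
q_7 = 318 ≤ 841 < 11023 = q_8, so the answer is 5617/318.

5617/318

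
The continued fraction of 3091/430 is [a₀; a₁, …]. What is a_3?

3091 = 7·430 + 81   →  a_0 = 7
430 = 5·81 + 25   →  a_1 = 5
81 = 3·25 + 6   →  a_2 = 3
25 = 4·6 + 1   →  a_3 = 4

4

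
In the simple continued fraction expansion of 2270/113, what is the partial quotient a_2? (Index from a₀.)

2270 = 20·113 + 10   →  a_0 = 20
113 = 11·10 + 3   →  a_1 = 11
10 = 3·3 + 1   →  a_2 = 3

3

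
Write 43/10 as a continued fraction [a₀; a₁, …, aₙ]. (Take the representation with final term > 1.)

[4; 3, 3]

43 = 4·10 + 3
10 = 3·3 + 1
3 = 3·1 + 0  (stop)
So 43/10 = [4; 3, 3].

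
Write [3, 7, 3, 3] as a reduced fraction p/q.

229/73

Fold from the inside: start with 3/1.
  3 + 1/3 = 10/3
  7 + 3/10 = 73/10
  3 + 10/73 = 229/73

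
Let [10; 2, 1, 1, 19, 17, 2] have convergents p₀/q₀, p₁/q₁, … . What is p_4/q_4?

1019/98

Using pₖ = aₖpₖ₋₁ + pₖ₋₂, qₖ = aₖqₖ₋₁ + qₖ₋₂ (with p₋₁=1, p₋₂=0, q₋₁=0, q₋₂=1):
  k=0: a=10, p=10, q=1
  k=1: a=2, p=21, q=2
  k=2: a=1, p=31, q=3
  k=3: a=1, p=52, q=5
  k=4: a=19, p=1019, q=98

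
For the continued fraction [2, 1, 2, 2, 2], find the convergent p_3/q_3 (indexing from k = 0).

Using pₖ = aₖpₖ₋₁ + pₖ₋₂, qₖ = aₖqₖ₋₁ + qₖ₋₂ (with p₋₁=1, p₋₂=0, q₋₁=0, q₋₂=1):
  k=0: a=2, p=2, q=1
  k=1: a=1, p=3, q=1
  k=2: a=2, p=8, q=3
  k=3: a=2, p=19, q=7

19/7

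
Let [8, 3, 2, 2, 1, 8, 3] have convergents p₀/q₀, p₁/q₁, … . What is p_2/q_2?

Using pₖ = aₖpₖ₋₁ + pₖ₋₂, qₖ = aₖqₖ₋₁ + qₖ₋₂ (with p₋₁=1, p₋₂=0, q₋₁=0, q₋₂=1):
  k=0: a=8, p=8, q=1
  k=1: a=3, p=25, q=3
  k=2: a=2, p=58, q=7

58/7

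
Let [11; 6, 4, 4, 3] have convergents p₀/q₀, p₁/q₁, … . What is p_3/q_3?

Using pₖ = aₖpₖ₋₁ + pₖ₋₂, qₖ = aₖqₖ₋₁ + qₖ₋₂ (with p₋₁=1, p₋₂=0, q₋₁=0, q₋₂=1):
  k=0: a=11, p=11, q=1
  k=1: a=6, p=67, q=6
  k=2: a=4, p=279, q=25
  k=3: a=4, p=1183, q=106

1183/106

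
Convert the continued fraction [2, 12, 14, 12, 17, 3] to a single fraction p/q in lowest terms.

222004/106587

Fold from the inside: start with 3/1.
  17 + 1/3 = 52/3
  12 + 3/52 = 627/52
  14 + 52/627 = 8830/627
  12 + 627/8830 = 106587/8830
  2 + 8830/106587 = 222004/106587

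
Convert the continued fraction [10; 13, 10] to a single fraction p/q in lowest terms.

1320/131

Using pₖ = aₖpₖ₋₁ + pₖ₋₂ and qₖ = aₖqₖ₋₁ + qₖ₋₂:
  k=0: a=10, p=10, q=1
  k=1: a=13, p=131, q=13
  k=2: a=10, p=1320, q=131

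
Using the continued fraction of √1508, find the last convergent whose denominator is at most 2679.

√1508 = [38; 1, 4, 1, 76, …] (period length 4).
Convergents:
  p_0/q_0 = 38/1
  p_1/q_1 = 39/1
  p_2/q_2 = 194/5
  p_3/q_3 = 233/6
  p_4/q_4 = 17902/461
  p_5/q_5 = 18135/467
  p_6/q_6 = 90442/2329
  p_7/q_7 = 108577/2796
q_6 = 2329 ≤ 2679 < 2796 = q_7, so the answer is 90442/2329.

90442/2329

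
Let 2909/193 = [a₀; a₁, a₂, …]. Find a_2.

1

2909 = 15·193 + 14   →  a_0 = 15
193 = 13·14 + 11   →  a_1 = 13
14 = 1·11 + 3   →  a_2 = 1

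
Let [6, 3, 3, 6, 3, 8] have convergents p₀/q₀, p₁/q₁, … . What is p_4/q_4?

Using pₖ = aₖpₖ₋₁ + pₖ₋₂, qₖ = aₖqₖ₋₁ + qₖ₋₂ (with p₋₁=1, p₋₂=0, q₋₁=0, q₋₂=1):
  k=0: a=6, p=6, q=1
  k=1: a=3, p=19, q=3
  k=2: a=3, p=63, q=10
  k=3: a=6, p=397, q=63
  k=4: a=3, p=1254, q=199

1254/199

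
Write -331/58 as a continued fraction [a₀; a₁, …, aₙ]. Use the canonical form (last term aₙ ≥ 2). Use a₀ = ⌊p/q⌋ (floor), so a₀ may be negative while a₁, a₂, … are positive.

[-6; 3, 2, 2, 3]

-331 = -6×58 + 17
58 = 3×17 + 7
17 = 2×7 + 3
7 = 2×3 + 1
3 = 3×1 + 0  (stop)
So -331/58 = [-6; 3, 2, 2, 3].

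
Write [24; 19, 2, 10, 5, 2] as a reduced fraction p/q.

110083/4577

Using pₖ = aₖpₖ₋₁ + pₖ₋₂ and qₖ = aₖqₖ₋₁ + qₖ₋₂:
  k=0: a=24, p=24, q=1
  k=1: a=19, p=457, q=19
  k=2: a=2, p=938, q=39
  k=3: a=10, p=9837, q=409
  k=4: a=5, p=50123, q=2084
  k=5: a=2, p=110083, q=4577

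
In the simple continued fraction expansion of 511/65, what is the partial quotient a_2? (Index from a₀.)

6

511 = 7·65 + 56   →  a_0 = 7
65 = 1·56 + 9   →  a_1 = 1
56 = 6·9 + 2   →  a_2 = 6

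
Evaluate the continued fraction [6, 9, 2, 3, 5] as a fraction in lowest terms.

Fold from the inside: start with 5/1.
  3 + 1/5 = 16/5
  2 + 5/16 = 37/16
  9 + 16/37 = 349/37
  6 + 37/349 = 2131/349

2131/349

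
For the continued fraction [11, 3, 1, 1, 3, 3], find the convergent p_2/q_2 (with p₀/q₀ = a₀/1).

Using pₖ = aₖpₖ₋₁ + pₖ₋₂, qₖ = aₖqₖ₋₁ + qₖ₋₂ (with p₋₁=1, p₋₂=0, q₋₁=0, q₋₂=1):
  k=0: a=11, p=11, q=1
  k=1: a=3, p=34, q=3
  k=2: a=1, p=45, q=4

45/4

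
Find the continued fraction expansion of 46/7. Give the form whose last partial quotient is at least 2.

46 = 6·7 + 4
7 = 1·4 + 3
4 = 1·3 + 1
3 = 3·1 + 0  (stop)
So 46/7 = [6; 1, 1, 3].

[6; 1, 1, 3]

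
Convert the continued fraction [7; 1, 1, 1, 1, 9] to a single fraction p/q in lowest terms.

365/48

Fold from the inside: start with 9/1.
  1 + 1/9 = 10/9
  1 + 9/10 = 19/10
  1 + 10/19 = 29/19
  1 + 19/29 = 48/29
  7 + 29/48 = 365/48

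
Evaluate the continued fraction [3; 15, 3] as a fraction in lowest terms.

Using pₖ = aₖpₖ₋₁ + pₖ₋₂ and qₖ = aₖqₖ₋₁ + qₖ₋₂:
  k=0: a=3, p=3, q=1
  k=1: a=15, p=46, q=15
  k=2: a=3, p=141, q=46

141/46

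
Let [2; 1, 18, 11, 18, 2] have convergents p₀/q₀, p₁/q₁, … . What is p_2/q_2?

Using pₖ = aₖpₖ₋₁ + pₖ₋₂, qₖ = aₖqₖ₋₁ + qₖ₋₂ (with p₋₁=1, p₋₂=0, q₋₁=0, q₋₂=1):
  k=0: a=2, p=2, q=1
  k=1: a=1, p=3, q=1
  k=2: a=18, p=56, q=19

56/19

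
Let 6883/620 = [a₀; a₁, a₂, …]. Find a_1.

9

6883 = 11·620 + 63   →  a_0 = 11
620 = 9·63 + 53   →  a_1 = 9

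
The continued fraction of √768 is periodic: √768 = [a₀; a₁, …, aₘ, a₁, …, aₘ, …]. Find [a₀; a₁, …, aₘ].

[27; 1, 2, 2, 13, 2, 2, 1, 54]

a₀ = ⌊√768⌋ = 27.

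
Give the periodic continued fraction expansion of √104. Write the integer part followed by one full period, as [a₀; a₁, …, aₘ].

a₀ = ⌊√104⌋ = 10.

[10; 5, 20]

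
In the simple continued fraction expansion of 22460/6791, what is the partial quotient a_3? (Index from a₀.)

1

22460 = 3·6791 + 2087   →  a_0 = 3
6791 = 3·2087 + 530   →  a_1 = 3
2087 = 3·530 + 497   →  a_2 = 3
530 = 1·497 + 33   →  a_3 = 1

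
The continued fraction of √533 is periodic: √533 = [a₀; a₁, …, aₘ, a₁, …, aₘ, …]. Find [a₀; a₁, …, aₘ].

a₀ = ⌊√533⌋ = 23.
With m₀=0, d₀=1 and mₖ₊₁ = dₖaₖ − mₖ, dₖ₊₁ = (n − mₖ₊₁²)/dₖ, aₖ₊₁ = ⌊(a₀+mₖ₊₁)/dₖ₊₁⌋:
  k=1: m=23, d=4, a=11
  k=2: m=21, d=23, a=1
  k=3: m=2, d=23, a=1
  k=4: m=21, d=4, a=11
  k=5: m=23, d=1, a=46
d=1 and a=2a₀=46 at k=5, so the next step gives (m, d) = (23, 4) again — its k=1 value — and the period has length 5.

[23; 11, 1, 1, 11, 46]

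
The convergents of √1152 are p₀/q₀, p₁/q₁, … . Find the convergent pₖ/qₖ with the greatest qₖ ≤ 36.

√1152 = [33; 1, 15, 1, 66, …] (period length 4).
Convergents:
  p_0/q_0 = 33/1
  p_1/q_1 = 34/1
  p_2/q_2 = 543/16
  p_3/q_3 = 577/17
  p_4/q_4 = 38625/1138
q_3 = 17 ≤ 36 < 1138 = q_4, so the answer is 577/17.

577/17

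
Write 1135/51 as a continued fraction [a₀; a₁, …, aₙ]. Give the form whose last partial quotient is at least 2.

[22; 3, 1, 12]

1135 = 22*51 + 13
51 = 3*13 + 12
13 = 1*12 + 1
12 = 12*1 + 0  (stop)
So 1135/51 = [22; 3, 1, 12].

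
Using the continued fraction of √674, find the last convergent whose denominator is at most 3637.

35074/1351

√674 = [25; 1, 24, 1, 50, …] (period length 4).
Convergents:
  p_0/q_0 = 25/1
  p_1/q_1 = 26/1
  p_2/q_2 = 649/25
  p_3/q_3 = 675/26
  p_4/q_4 = 34399/1325
  p_5/q_5 = 35074/1351
  p_6/q_6 = 876175/33749
q_5 = 1351 ≤ 3637 < 33749 = q_6, so the answer is 35074/1351.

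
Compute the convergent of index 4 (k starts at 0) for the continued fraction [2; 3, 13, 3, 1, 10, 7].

Using pₖ = aₖpₖ₋₁ + pₖ₋₂, qₖ = aₖqₖ₋₁ + qₖ₋₂ (with p₋₁=1, p₋₂=0, q₋₁=0, q₋₂=1):
  k=0: a=2, p=2, q=1
  k=1: a=3, p=7, q=3
  k=2: a=13, p=93, q=40
  k=3: a=3, p=286, q=123
  k=4: a=1, p=379, q=163

379/163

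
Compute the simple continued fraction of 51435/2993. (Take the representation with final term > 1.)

[17; 5, 2, 2, 15, 2, 3]

51435 = 17*2993 + 554
2993 = 5*554 + 223
554 = 2*223 + 108
223 = 2*108 + 7
108 = 15*7 + 3
7 = 2*3 + 1
3 = 3*1 + 0  (stop)
So 51435/2993 = [17; 5, 2, 2, 15, 2, 3].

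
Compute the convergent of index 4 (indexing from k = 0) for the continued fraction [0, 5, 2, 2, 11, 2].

57/308

Using pₖ = aₖpₖ₋₁ + pₖ₋₂, qₖ = aₖqₖ₋₁ + qₖ₋₂ (with p₋₁=1, p₋₂=0, q₋₁=0, q₋₂=1):
  k=0: a=0, p=0, q=1
  k=1: a=5, p=1, q=5
  k=2: a=2, p=2, q=11
  k=3: a=2, p=5, q=27
  k=4: a=11, p=57, q=308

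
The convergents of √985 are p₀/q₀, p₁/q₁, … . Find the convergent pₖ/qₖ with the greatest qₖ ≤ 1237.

25453/811

√985 = [31; 2, 1, 1, 2, 62, …] (period length 5).
Convergents:
  p_0/q_0 = 31/1
  p_1/q_1 = 63/2
  p_2/q_2 = 94/3
  p_3/q_3 = 157/5
  p_4/q_4 = 408/13
  p_5/q_5 = 25453/811
  p_6/q_6 = 51314/1635
q_5 = 811 ≤ 1237 < 1635 = q_6, so the answer is 25453/811.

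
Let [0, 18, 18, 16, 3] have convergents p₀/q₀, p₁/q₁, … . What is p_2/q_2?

18/325

Using pₖ = aₖpₖ₋₁ + pₖ₋₂, qₖ = aₖqₖ₋₁ + qₖ₋₂ (with p₋₁=1, p₋₂=0, q₋₁=0, q₋₂=1):
  k=0: a=0, p=0, q=1
  k=1: a=18, p=1, q=18
  k=2: a=18, p=18, q=325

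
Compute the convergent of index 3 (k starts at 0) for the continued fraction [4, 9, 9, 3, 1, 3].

1048/255

Using pₖ = aₖpₖ₋₁ + pₖ₋₂, qₖ = aₖqₖ₋₁ + qₖ₋₂ (with p₋₁=1, p₋₂=0, q₋₁=0, q₋₂=1):
  k=0: a=4, p=4, q=1
  k=1: a=9, p=37, q=9
  k=2: a=9, p=337, q=82
  k=3: a=3, p=1048, q=255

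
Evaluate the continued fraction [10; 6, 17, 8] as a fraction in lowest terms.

Fold from the inside: start with 8/1.
  17 + 1/8 = 137/8
  6 + 8/137 = 830/137
  10 + 137/830 = 8437/830

8437/830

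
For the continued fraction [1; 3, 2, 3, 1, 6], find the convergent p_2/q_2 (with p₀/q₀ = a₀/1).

Using pₖ = aₖpₖ₋₁ + pₖ₋₂, qₖ = aₖqₖ₋₁ + qₖ₋₂ (with p₋₁=1, p₋₂=0, q₋₁=0, q₋₂=1):
  k=0: a=1, p=1, q=1
  k=1: a=3, p=4, q=3
  k=2: a=2, p=9, q=7

9/7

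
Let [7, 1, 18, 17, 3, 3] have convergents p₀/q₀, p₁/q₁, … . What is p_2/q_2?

Using pₖ = aₖpₖ₋₁ + pₖ₋₂, qₖ = aₖqₖ₋₁ + qₖ₋₂ (with p₋₁=1, p₋₂=0, q₋₁=0, q₋₂=1):
  k=0: a=7, p=7, q=1
  k=1: a=1, p=8, q=1
  k=2: a=18, p=151, q=19

151/19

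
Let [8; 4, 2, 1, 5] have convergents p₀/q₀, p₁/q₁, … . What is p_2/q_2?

Using pₖ = aₖpₖ₋₁ + pₖ₋₂, qₖ = aₖqₖ₋₁ + qₖ₋₂ (with p₋₁=1, p₋₂=0, q₋₁=0, q₋₂=1):
  k=0: a=8, p=8, q=1
  k=1: a=4, p=33, q=4
  k=2: a=2, p=74, q=9

74/9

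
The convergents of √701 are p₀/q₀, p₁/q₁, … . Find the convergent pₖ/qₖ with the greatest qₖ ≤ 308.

5613/212

√701 = [26; 2, 10, 10, 2, 52, …] (period length 5).
Convergents:
  p_0/q_0 = 26/1
  p_1/q_1 = 53/2
  p_2/q_2 = 556/21
  p_3/q_3 = 5613/212
  p_4/q_4 = 11782/445
q_3 = 212 ≤ 308 < 445 = q_4, so the answer is 5613/212.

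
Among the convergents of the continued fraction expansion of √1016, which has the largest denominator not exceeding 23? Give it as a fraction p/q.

√1016 = [31; 1, 6, 1, 62, …] (period length 4).
Convergents:
  p_0/q_0 = 31/1
  p_1/q_1 = 32/1
  p_2/q_2 = 223/7
  p_3/q_3 = 255/8
  p_4/q_4 = 16033/503
q_3 = 8 ≤ 23 < 503 = q_4, so the answer is 255/8.

255/8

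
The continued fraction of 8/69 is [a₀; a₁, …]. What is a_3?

1

8 = 0·69 + 8   →  a_0 = 0
69 = 8·8 + 5   →  a_1 = 8
8 = 1·5 + 3   →  a_2 = 1
5 = 1·3 + 2   →  a_3 = 1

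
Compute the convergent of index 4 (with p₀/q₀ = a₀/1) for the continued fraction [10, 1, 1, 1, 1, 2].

Using pₖ = aₖpₖ₋₁ + pₖ₋₂, qₖ = aₖqₖ₋₁ + qₖ₋₂ (with p₋₁=1, p₋₂=0, q₋₁=0, q₋₂=1):
  k=0: a=10, p=10, q=1
  k=1: a=1, p=11, q=1
  k=2: a=1, p=21, q=2
  k=3: a=1, p=32, q=3
  k=4: a=1, p=53, q=5

53/5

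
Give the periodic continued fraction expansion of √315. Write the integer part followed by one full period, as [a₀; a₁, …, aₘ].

[17; 1, 2, 1, 34]

a₀ = ⌊√315⌋ = 17.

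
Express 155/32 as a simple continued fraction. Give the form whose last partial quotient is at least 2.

[4; 1, 5, 2, 2]

155 = 4×32 + 27
32 = 1×27 + 5
27 = 5×5 + 2
5 = 2×2 + 1
2 = 2×1 + 0  (stop)
So 155/32 = [4; 1, 5, 2, 2].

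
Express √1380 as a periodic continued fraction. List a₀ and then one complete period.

a₀ = ⌊√1380⌋ = 37.
With m₀=0, d₀=1 and mₖ₊₁ = dₖaₖ − mₖ, dₖ₊₁ = (n − mₖ₊₁²)/dₖ, aₖ₊₁ = ⌊(a₀+mₖ₊₁)/dₖ₊₁⌋:
  k=1: m=37, d=11, a=6
  k=2: m=29, d=49, a=1
  k=3: m=20, d=20, a=2
  k=4: m=20, d=49, a=1
  k=5: m=29, d=11, a=6
  k=6: m=37, d=1, a=74
d=1 and a=2a₀=74 at k=6, so the next step gives (m, d) = (37, 11) again — its k=1 value — and the period has length 6.

[37; 6, 1, 2, 1, 6, 74]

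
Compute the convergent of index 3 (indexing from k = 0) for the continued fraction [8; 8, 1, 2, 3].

211/26

Using pₖ = aₖpₖ₋₁ + pₖ₋₂, qₖ = aₖqₖ₋₁ + qₖ₋₂ (with p₋₁=1, p₋₂=0, q₋₁=0, q₋₂=1):
  k=0: a=8, p=8, q=1
  k=1: a=8, p=65, q=8
  k=2: a=1, p=73, q=9
  k=3: a=2, p=211, q=26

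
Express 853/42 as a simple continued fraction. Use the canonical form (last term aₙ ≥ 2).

853 = 20·42 + 13
42 = 3·13 + 3
13 = 4·3 + 1
3 = 3·1 + 0  (stop)
So 853/42 = [20; 3, 4, 3].

[20; 3, 4, 3]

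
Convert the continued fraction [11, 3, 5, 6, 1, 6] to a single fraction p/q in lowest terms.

Using pₖ = aₖpₖ₋₁ + pₖ₋₂ and qₖ = aₖqₖ₋₁ + qₖ₋₂:
  k=0: a=11, p=11, q=1
  k=1: a=3, p=34, q=3
  k=2: a=5, p=181, q=16
  k=3: a=6, p=1120, q=99
  k=4: a=1, p=1301, q=115
  k=5: a=6, p=8926, q=789

8926/789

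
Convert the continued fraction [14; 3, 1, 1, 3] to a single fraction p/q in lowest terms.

Fold from the inside: start with 3/1.
  1 + 1/3 = 4/3
  1 + 3/4 = 7/4
  3 + 4/7 = 25/7
  14 + 7/25 = 357/25

357/25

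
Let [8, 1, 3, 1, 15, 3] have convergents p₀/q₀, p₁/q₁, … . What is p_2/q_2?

Using pₖ = aₖpₖ₋₁ + pₖ₋₂, qₖ = aₖqₖ₋₁ + qₖ₋₂ (with p₋₁=1, p₋₂=0, q₋₁=0, q₋₂=1):
  k=0: a=8, p=8, q=1
  k=1: a=1, p=9, q=1
  k=2: a=3, p=35, q=4

35/4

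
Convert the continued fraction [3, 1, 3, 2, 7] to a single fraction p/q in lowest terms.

Fold from the inside: start with 7/1.
  2 + 1/7 = 15/7
  3 + 7/15 = 52/15
  1 + 15/52 = 67/52
  3 + 52/67 = 253/67

253/67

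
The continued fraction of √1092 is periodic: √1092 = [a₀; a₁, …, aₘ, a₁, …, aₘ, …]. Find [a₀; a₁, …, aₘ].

[33; 22, 66]

a₀ = ⌊√1092⌋ = 33.
With m₀=0, d₀=1 and mₖ₊₁ = dₖaₖ − mₖ, dₖ₊₁ = (n − mₖ₊₁²)/dₖ, aₖ₊₁ = ⌊(a₀+mₖ₊₁)/dₖ₊₁⌋:
  k=1: m=33, d=3, a=22
  k=2: m=33, d=1, a=66
d=1 and a=2a₀=66 at k=2, so the next step gives (m, d) = (33, 3) again — its k=1 value — and the period has length 2.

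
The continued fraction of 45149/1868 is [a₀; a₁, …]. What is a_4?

45149 = 24·1868 + 317   →  a_0 = 24
1868 = 5·317 + 283   →  a_1 = 5
317 = 1·283 + 34   →  a_2 = 1
283 = 8·34 + 11   →  a_3 = 8
34 = 3·11 + 1   →  a_4 = 3

3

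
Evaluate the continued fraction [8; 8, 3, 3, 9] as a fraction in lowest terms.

Using pₖ = aₖpₖ₋₁ + pₖ₋₂ and qₖ = aₖqₖ₋₁ + qₖ₋₂:
  k=0: a=8, p=8, q=1
  k=1: a=8, p=65, q=8
  k=2: a=3, p=203, q=25
  k=3: a=3, p=674, q=83
  k=4: a=9, p=6269, q=772

6269/772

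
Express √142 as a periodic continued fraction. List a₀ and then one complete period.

[11; 1, 10, 1, 22]

a₀ = ⌊√142⌋ = 11.
With m₀=0, d₀=1 and mₖ₊₁ = dₖaₖ − mₖ, dₖ₊₁ = (n − mₖ₊₁²)/dₖ, aₖ₊₁ = ⌊(a₀+mₖ₊₁)/dₖ₊₁⌋:
  k=1: m=11, d=21, a=1
  k=2: m=10, d=2, a=10
  k=3: m=10, d=21, a=1
  k=4: m=11, d=1, a=22
d=1 and a=2a₀=22 at k=4, so the next step gives (m, d) = (11, 21) again — its k=1 value — and the period has length 4.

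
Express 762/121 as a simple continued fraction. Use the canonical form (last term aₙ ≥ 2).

762 = 6×121 + 36
121 = 3×36 + 13
36 = 2×13 + 10
13 = 1×10 + 3
10 = 3×3 + 1
3 = 3×1 + 0  (stop)
So 762/121 = [6; 3, 2, 1, 3, 3].

[6; 3, 2, 1, 3, 3]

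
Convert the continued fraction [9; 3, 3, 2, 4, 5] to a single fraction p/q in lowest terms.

Fold from the inside: start with 5/1.
  4 + 1/5 = 21/5
  2 + 5/21 = 47/21
  3 + 21/47 = 162/47
  3 + 47/162 = 533/162
  9 + 162/533 = 4959/533

4959/533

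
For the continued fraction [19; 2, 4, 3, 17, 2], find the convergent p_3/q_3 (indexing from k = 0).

Using pₖ = aₖpₖ₋₁ + pₖ₋₂, qₖ = aₖqₖ₋₁ + qₖ₋₂ (with p₋₁=1, p₋₂=0, q₋₁=0, q₋₂=1):
  k=0: a=19, p=19, q=1
  k=1: a=2, p=39, q=2
  k=2: a=4, p=175, q=9
  k=3: a=3, p=564, q=29

564/29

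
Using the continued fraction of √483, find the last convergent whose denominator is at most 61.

967/44

√483 = [21; 1, 42, …] (period length 2).
Convergents:
  p_0/q_0 = 21/1
  p_1/q_1 = 22/1
  p_2/q_2 = 945/43
  p_3/q_3 = 967/44
  p_4/q_4 = 41559/1891
q_3 = 44 ≤ 61 < 1891 = q_4, so the answer is 967/44.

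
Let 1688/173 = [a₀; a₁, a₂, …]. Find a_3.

8

1688 = 9·173 + 131   →  a_0 = 9
173 = 1·131 + 42   →  a_1 = 1
131 = 3·42 + 5   →  a_2 = 3
42 = 8·5 + 2   →  a_3 = 8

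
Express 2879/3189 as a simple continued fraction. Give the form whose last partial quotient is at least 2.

[0; 1, 9, 3, 2, 14, 3]

2879 = 0·3189 + 2879
3189 = 1·2879 + 310
2879 = 9·310 + 89
310 = 3·89 + 43
89 = 2·43 + 3
43 = 14·3 + 1
3 = 3·1 + 0  (stop)
So 2879/3189 = [0; 1, 9, 3, 2, 14, 3].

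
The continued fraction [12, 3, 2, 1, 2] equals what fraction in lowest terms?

Fold from the inside: start with 2/1.
  1 + 1/2 = 3/2
  2 + 2/3 = 8/3
  3 + 3/8 = 27/8
  12 + 8/27 = 332/27

332/27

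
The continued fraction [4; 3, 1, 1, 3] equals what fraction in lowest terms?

107/25

Fold from the inside: start with 3/1.
  1 + 1/3 = 4/3
  1 + 3/4 = 7/4
  3 + 4/7 = 25/7
  4 + 7/25 = 107/25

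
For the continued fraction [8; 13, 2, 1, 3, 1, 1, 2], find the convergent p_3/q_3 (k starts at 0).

Using pₖ = aₖpₖ₋₁ + pₖ₋₂, qₖ = aₖqₖ₋₁ + qₖ₋₂ (with p₋₁=1, p₋₂=0, q₋₁=0, q₋₂=1):
  k=0: a=8, p=8, q=1
  k=1: a=13, p=105, q=13
  k=2: a=2, p=218, q=27
  k=3: a=1, p=323, q=40

323/40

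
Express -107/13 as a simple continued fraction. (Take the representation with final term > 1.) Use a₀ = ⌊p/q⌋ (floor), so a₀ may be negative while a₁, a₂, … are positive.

-107 = -9×13 + 10
13 = 1×10 + 3
10 = 3×3 + 1
3 = 3×1 + 0  (stop)
So -107/13 = [-9; 1, 3, 3].

[-9; 1, 3, 3]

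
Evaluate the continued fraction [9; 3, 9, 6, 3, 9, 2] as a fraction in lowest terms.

99005/10621

Using pₖ = aₖpₖ₋₁ + pₖ₋₂ and qₖ = aₖqₖ₋₁ + qₖ₋₂:
  k=0: a=9, p=9, q=1
  k=1: a=3, p=28, q=3
  k=2: a=9, p=261, q=28
  k=3: a=6, p=1594, q=171
  k=4: a=3, p=5043, q=541
  k=5: a=9, p=46981, q=5040
  k=6: a=2, p=99005, q=10621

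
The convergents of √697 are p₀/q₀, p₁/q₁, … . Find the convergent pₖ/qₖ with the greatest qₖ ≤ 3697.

34849/1320

√697 = [26; 2, 2, 52, …] (period length 3).
Convergents:
  p_0/q_0 = 26/1
  p_1/q_1 = 53/2
  p_2/q_2 = 132/5
  p_3/q_3 = 6917/262
  p_4/q_4 = 13966/529
  p_5/q_5 = 34849/1320
  p_6/q_6 = 1826114/69169
q_5 = 1320 ≤ 3697 < 69169 = q_6, so the answer is 34849/1320.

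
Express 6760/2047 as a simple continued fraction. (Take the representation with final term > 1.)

6760 = 3×2047 + 619
2047 = 3×619 + 190
619 = 3×190 + 49
190 = 3×49 + 43
49 = 1×43 + 6
43 = 7×6 + 1
6 = 6×1 + 0  (stop)
So 6760/2047 = [3; 3, 3, 3, 1, 7, 6].

[3; 3, 3, 3, 1, 7, 6]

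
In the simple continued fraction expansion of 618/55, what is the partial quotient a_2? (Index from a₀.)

618 = 11·55 + 13   →  a_0 = 11
55 = 4·13 + 3   →  a_1 = 4
13 = 4·3 + 1   →  a_2 = 4

4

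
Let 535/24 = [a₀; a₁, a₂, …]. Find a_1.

3

535 = 22·24 + 7   →  a_0 = 22
24 = 3·7 + 3   →  a_1 = 3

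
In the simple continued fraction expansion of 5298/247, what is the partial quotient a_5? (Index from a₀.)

1

5298 = 21·247 + 111   →  a_0 = 21
247 = 2·111 + 25   →  a_1 = 2
111 = 4·25 + 11   →  a_2 = 4
25 = 2·11 + 3   →  a_3 = 2
11 = 3·3 + 2   →  a_4 = 3
3 = 1·2 + 1   →  a_5 = 1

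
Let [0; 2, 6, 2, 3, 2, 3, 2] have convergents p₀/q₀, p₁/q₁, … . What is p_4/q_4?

Using pₖ = aₖpₖ₋₁ + pₖ₋₂, qₖ = aₖqₖ₋₁ + qₖ₋₂ (with p₋₁=1, p₋₂=0, q₋₁=0, q₋₂=1):
  k=0: a=0, p=0, q=1
  k=1: a=2, p=1, q=2
  k=2: a=6, p=6, q=13
  k=3: a=2, p=13, q=28
  k=4: a=3, p=45, q=97

45/97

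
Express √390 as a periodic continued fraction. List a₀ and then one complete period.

a₀ = ⌊√390⌋ = 19.
With m₀=0, d₀=1 and mₖ₊₁ = dₖaₖ − mₖ, dₖ₊₁ = (n − mₖ₊₁²)/dₖ, aₖ₊₁ = ⌊(a₀+mₖ₊₁)/dₖ₊₁⌋:
  k=1: m=19, d=29, a=1
  k=2: m=10, d=10, a=2
  k=3: m=10, d=29, a=1
  k=4: m=19, d=1, a=38
d=1 and a=2a₀=38 at k=4, so the next step gives (m, d) = (19, 29) again — its k=1 value — and the period has length 4.

[19; 1, 2, 1, 38]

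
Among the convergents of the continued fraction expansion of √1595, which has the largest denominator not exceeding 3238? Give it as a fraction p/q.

51080/1279

√1595 = [39; 1, 14, 1, 78, …] (period length 4).
Convergents:
  p_0/q_0 = 39/1
  p_1/q_1 = 40/1
  p_2/q_2 = 599/15
  p_3/q_3 = 639/16
  p_4/q_4 = 50441/1263
  p_5/q_5 = 51080/1279
  p_6/q_6 = 765561/19169
q_5 = 1279 ≤ 3238 < 19169 = q_6, so the answer is 51080/1279.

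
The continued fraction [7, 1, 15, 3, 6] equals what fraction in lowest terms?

Fold from the inside: start with 6/1.
  3 + 1/6 = 19/6
  15 + 6/19 = 291/19
  1 + 19/291 = 310/291
  7 + 291/310 = 2461/310

2461/310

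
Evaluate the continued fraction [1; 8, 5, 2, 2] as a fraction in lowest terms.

Fold from the inside: start with 2/1.
  2 + 1/2 = 5/2
  5 + 2/5 = 27/5
  8 + 5/27 = 221/27
  1 + 27/221 = 248/221

248/221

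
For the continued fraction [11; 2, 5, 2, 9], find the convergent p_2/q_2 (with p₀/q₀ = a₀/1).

126/11

Using pₖ = aₖpₖ₋₁ + pₖ₋₂, qₖ = aₖqₖ₋₁ + qₖ₋₂ (with p₋₁=1, p₋₂=0, q₋₁=0, q₋₂=1):
  k=0: a=11, p=11, q=1
  k=1: a=2, p=23, q=2
  k=2: a=5, p=126, q=11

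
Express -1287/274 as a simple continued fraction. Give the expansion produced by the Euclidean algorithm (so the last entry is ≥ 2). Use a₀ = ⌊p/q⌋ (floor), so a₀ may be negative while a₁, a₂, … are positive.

-1287 = -5·274 + 83
274 = 3·83 + 25
83 = 3·25 + 8
25 = 3·8 + 1
8 = 8·1 + 0  (stop)
So -1287/274 = [-5; 3, 3, 3, 8].

[-5; 3, 3, 3, 8]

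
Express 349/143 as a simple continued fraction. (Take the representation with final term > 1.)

[2; 2, 3, 1, 2, 2, 2]

349 = 2×143 + 63
143 = 2×63 + 17
63 = 3×17 + 12
17 = 1×12 + 5
12 = 2×5 + 2
5 = 2×2 + 1
2 = 2×1 + 0  (stop)
So 349/143 = [2; 2, 3, 1, 2, 2, 2].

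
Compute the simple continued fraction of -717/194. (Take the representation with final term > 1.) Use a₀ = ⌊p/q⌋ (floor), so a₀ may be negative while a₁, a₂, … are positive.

-717 = -4*194 + 59
194 = 3*59 + 17
59 = 3*17 + 8
17 = 2*8 + 1
8 = 8*1 + 0  (stop)
So -717/194 = [-4; 3, 3, 2, 8].

[-4; 3, 3, 2, 8]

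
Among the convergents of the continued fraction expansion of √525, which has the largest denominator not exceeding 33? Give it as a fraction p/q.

√525 = [22; 1, 10, 2, 10, 1, 44, …] (period length 6).
Convergents:
  p_0/q_0 = 22/1
  p_1/q_1 = 23/1
  p_2/q_2 = 252/11
  p_3/q_3 = 527/23
  p_4/q_4 = 5522/241
q_3 = 23 ≤ 33 < 241 = q_4, so the answer is 527/23.

527/23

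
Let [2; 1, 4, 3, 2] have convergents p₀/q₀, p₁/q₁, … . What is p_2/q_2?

Using pₖ = aₖpₖ₋₁ + pₖ₋₂, qₖ = aₖqₖ₋₁ + qₖ₋₂ (with p₋₁=1, p₋₂=0, q₋₁=0, q₋₂=1):
  k=0: a=2, p=2, q=1
  k=1: a=1, p=3, q=1
  k=2: a=4, p=14, q=5

14/5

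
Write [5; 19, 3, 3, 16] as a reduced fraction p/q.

Fold from the inside: start with 16/1.
  3 + 1/16 = 49/16
  3 + 16/49 = 163/49
  19 + 49/163 = 3146/163
  5 + 163/3146 = 15893/3146

15893/3146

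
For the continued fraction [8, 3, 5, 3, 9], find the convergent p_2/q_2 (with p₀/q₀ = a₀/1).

Using pₖ = aₖpₖ₋₁ + pₖ₋₂, qₖ = aₖqₖ₋₁ + qₖ₋₂ (with p₋₁=1, p₋₂=0, q₋₁=0, q₋₂=1):
  k=0: a=8, p=8, q=1
  k=1: a=3, p=25, q=3
  k=2: a=5, p=133, q=16

133/16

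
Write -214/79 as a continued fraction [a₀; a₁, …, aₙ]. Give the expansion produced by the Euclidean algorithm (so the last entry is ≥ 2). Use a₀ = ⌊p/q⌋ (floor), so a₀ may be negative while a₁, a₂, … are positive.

[-3; 3, 2, 3, 3]

-214 = -3*79 + 23
79 = 3*23 + 10
23 = 2*10 + 3
10 = 3*3 + 1
3 = 3*1 + 0  (stop)
So -214/79 = [-3; 3, 2, 3, 3].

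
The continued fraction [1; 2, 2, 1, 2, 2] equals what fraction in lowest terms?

64/45

Using pₖ = aₖpₖ₋₁ + pₖ₋₂ and qₖ = aₖqₖ₋₁ + qₖ₋₂:
  k=0: a=1, p=1, q=1
  k=1: a=2, p=3, q=2
  k=2: a=2, p=7, q=5
  k=3: a=1, p=10, q=7
  k=4: a=2, p=27, q=19
  k=5: a=2, p=64, q=45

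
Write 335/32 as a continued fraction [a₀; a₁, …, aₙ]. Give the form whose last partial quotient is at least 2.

[10; 2, 7, 2]

335 = 10·32 + 15
32 = 2·15 + 2
15 = 7·2 + 1
2 = 2·1 + 0  (stop)
So 335/32 = [10; 2, 7, 2].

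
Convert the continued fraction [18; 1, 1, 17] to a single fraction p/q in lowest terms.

Fold from the inside: start with 17/1.
  1 + 1/17 = 18/17
  1 + 17/18 = 35/18
  18 + 18/35 = 648/35

648/35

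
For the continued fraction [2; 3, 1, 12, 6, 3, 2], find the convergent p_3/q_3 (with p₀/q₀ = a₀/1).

115/51

Using pₖ = aₖpₖ₋₁ + pₖ₋₂, qₖ = aₖqₖ₋₁ + qₖ₋₂ (with p₋₁=1, p₋₂=0, q₋₁=0, q₋₂=1):
  k=0: a=2, p=2, q=1
  k=1: a=3, p=7, q=3
  k=2: a=1, p=9, q=4
  k=3: a=12, p=115, q=51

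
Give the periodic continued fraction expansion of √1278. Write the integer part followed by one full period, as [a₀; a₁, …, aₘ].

a₀ = ⌊√1278⌋ = 35.
With m₀=0, d₀=1 and mₖ₊₁ = dₖaₖ − mₖ, dₖ₊₁ = (n − mₖ₊₁²)/dₖ, aₖ₊₁ = ⌊(a₀+mₖ₊₁)/dₖ₊₁⌋:
  k=1: m=35, d=53, a=1
  k=2: m=18, d=18, a=2
  k=3: m=18, d=53, a=1
  k=4: m=35, d=1, a=70
d=1 and a=2a₀=70 at k=4, so the next step gives (m, d) = (35, 53) again — its k=1 value — and the period has length 4.

[35; 1, 2, 1, 70]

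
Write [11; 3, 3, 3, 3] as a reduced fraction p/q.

Using pₖ = aₖpₖ₋₁ + pₖ₋₂ and qₖ = aₖqₖ₋₁ + qₖ₋₂:
  k=0: a=11, p=11, q=1
  k=1: a=3, p=34, q=3
  k=2: a=3, p=113, q=10
  k=3: a=3, p=373, q=33
  k=4: a=3, p=1232, q=109

1232/109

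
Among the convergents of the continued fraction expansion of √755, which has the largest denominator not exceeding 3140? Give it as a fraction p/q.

65863/2397

√755 = [27; 2, 10, 2, 54, …] (period length 4).
Convergents:
  p_0/q_0 = 27/1
  p_1/q_1 = 55/2
  p_2/q_2 = 577/21
  p_3/q_3 = 1209/44
  p_4/q_4 = 65863/2397
  p_5/q_5 = 132935/4838
q_4 = 2397 ≤ 3140 < 4838 = q_5, so the answer is 65863/2397.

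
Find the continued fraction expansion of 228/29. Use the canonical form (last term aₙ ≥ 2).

[7; 1, 6, 4]

228 = 7·29 + 25
29 = 1·25 + 4
25 = 6·4 + 1
4 = 4·1 + 0  (stop)
So 228/29 = [7; 1, 6, 4].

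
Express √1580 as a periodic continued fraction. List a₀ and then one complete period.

a₀ = ⌊√1580⌋ = 39.
With m₀=0, d₀=1 and mₖ₊₁ = dₖaₖ − mₖ, dₖ₊₁ = (n − mₖ₊₁²)/dₖ, aₖ₊₁ = ⌊(a₀+mₖ₊₁)/dₖ₊₁⌋:
  k=1: m=39, d=59, a=1
  k=2: m=20, d=20, a=2
  k=3: m=20, d=59, a=1
  k=4: m=39, d=1, a=78
d=1 and a=2a₀=78 at k=4, so the next step gives (m, d) = (39, 59) again — its k=1 value — and the period has length 4.

[39; 1, 2, 1, 78]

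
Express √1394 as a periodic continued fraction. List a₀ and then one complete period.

[37; 2, 1, 36, 1, 2, 74]

a₀ = ⌊√1394⌋ = 37.
With m₀=0, d₀=1 and mₖ₊₁ = dₖaₖ − mₖ, dₖ₊₁ = (n − mₖ₊₁²)/dₖ, aₖ₊₁ = ⌊(a₀+mₖ₊₁)/dₖ₊₁⌋:
  k=1: m=37, d=25, a=2
  k=2: m=13, d=49, a=1
  k=3: m=36, d=2, a=36
  k=4: m=36, d=49, a=1
  k=5: m=13, d=25, a=2
  k=6: m=37, d=1, a=74
d=1 and a=2a₀=74 at k=6, so the next step gives (m, d) = (37, 25) again — its k=1 value — and the period has length 6.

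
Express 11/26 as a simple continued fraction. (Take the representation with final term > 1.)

11 = 0·26 + 11
26 = 2·11 + 4
11 = 2·4 + 3
4 = 1·3 + 1
3 = 3·1 + 0  (stop)
So 11/26 = [0; 2, 2, 1, 3].

[0; 2, 2, 1, 3]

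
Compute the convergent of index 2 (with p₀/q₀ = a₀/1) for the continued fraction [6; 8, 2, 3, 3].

104/17

Using pₖ = aₖpₖ₋₁ + pₖ₋₂, qₖ = aₖqₖ₋₁ + qₖ₋₂ (with p₋₁=1, p₋₂=0, q₋₁=0, q₋₂=1):
  k=0: a=6, p=6, q=1
  k=1: a=8, p=49, q=8
  k=2: a=2, p=104, q=17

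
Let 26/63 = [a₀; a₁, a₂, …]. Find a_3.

26 = 0·63 + 26   →  a_0 = 0
63 = 2·26 + 11   →  a_1 = 2
26 = 2·11 + 4   →  a_2 = 2
11 = 2·4 + 3   →  a_3 = 2

2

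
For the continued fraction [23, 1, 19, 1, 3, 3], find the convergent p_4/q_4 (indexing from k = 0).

1988/83

Using pₖ = aₖpₖ₋₁ + pₖ₋₂, qₖ = aₖqₖ₋₁ + qₖ₋₂ (with p₋₁=1, p₋₂=0, q₋₁=0, q₋₂=1):
  k=0: a=23, p=23, q=1
  k=1: a=1, p=24, q=1
  k=2: a=19, p=479, q=20
  k=3: a=1, p=503, q=21
  k=4: a=3, p=1988, q=83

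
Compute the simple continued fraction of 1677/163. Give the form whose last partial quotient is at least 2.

1677 = 10*163 + 47
163 = 3*47 + 22
47 = 2*22 + 3
22 = 7*3 + 1
3 = 3*1 + 0  (stop)
So 1677/163 = [10; 3, 2, 7, 3].

[10; 3, 2, 7, 3]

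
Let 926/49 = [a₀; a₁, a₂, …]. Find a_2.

8

926 = 18·49 + 44   →  a_0 = 18
49 = 1·44 + 5   →  a_1 = 1
44 = 8·5 + 4   →  a_2 = 8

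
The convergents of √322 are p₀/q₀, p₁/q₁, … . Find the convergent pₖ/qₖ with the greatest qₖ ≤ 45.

√322 = [17; 1, 16, 1, 34, …] (period length 4).
Convergents:
  p_0/q_0 = 17/1
  p_1/q_1 = 18/1
  p_2/q_2 = 305/17
  p_3/q_3 = 323/18
  p_4/q_4 = 11287/629
q_3 = 18 ≤ 45 < 629 = q_4, so the answer is 323/18.

323/18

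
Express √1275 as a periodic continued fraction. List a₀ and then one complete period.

a₀ = ⌊√1275⌋ = 35.
With m₀=0, d₀=1 and mₖ₊₁ = dₖaₖ − mₖ, dₖ₊₁ = (n − mₖ₊₁²)/dₖ, aₖ₊₁ = ⌊(a₀+mₖ₊₁)/dₖ₊₁⌋:
  k=1: m=35, d=50, a=1
  k=2: m=15, d=21, a=2
  k=3: m=27, d=26, a=2
  k=4: m=25, d=25, a=2
  k=5: m=25, d=26, a=2
  k=6: m=27, d=21, a=2
  k=7: m=15, d=50, a=1
  k=8: m=35, d=1, a=70
d=1 and a=2a₀=70 at k=8, so the next step gives (m, d) = (35, 50) again — its k=1 value — and the period has length 8.

[35; 1, 2, 2, 2, 2, 2, 1, 70]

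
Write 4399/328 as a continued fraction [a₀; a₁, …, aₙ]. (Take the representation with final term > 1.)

4399 = 13·328 + 135
328 = 2·135 + 58
135 = 2·58 + 19
58 = 3·19 + 1
19 = 19·1 + 0  (stop)
So 4399/328 = [13; 2, 2, 3, 19].

[13; 2, 2, 3, 19]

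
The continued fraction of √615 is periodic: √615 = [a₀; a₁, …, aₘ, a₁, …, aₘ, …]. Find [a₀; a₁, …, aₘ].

a₀ = ⌊√615⌋ = 24.
With m₀=0, d₀=1 and mₖ₊₁ = dₖaₖ − mₖ, dₖ₊₁ = (n − mₖ₊₁²)/dₖ, aₖ₊₁ = ⌊(a₀+mₖ₊₁)/dₖ₊₁⌋:
  k=1: m=24, d=39, a=1
  k=2: m=15, d=10, a=3
  k=3: m=15, d=39, a=1
  k=4: m=24, d=1, a=48
d=1 and a=2a₀=48 at k=4, so the next step gives (m, d) = (24, 39) again — its k=1 value — and the period has length 4.

[24; 1, 3, 1, 48]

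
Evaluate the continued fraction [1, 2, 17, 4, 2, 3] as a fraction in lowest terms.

Using pₖ = aₖpₖ₋₁ + pₖ₋₂ and qₖ = aₖqₖ₋₁ + qₖ₋₂:
  k=0: a=1, p=1, q=1
  k=1: a=2, p=3, q=2
  k=2: a=17, p=52, q=35
  k=3: a=4, p=211, q=142
  k=4: a=2, p=474, q=319
  k=5: a=3, p=1633, q=1099

1633/1099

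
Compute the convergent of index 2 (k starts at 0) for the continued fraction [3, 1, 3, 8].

Using pₖ = aₖpₖ₋₁ + pₖ₋₂, qₖ = aₖqₖ₋₁ + qₖ₋₂ (with p₋₁=1, p₋₂=0, q₋₁=0, q₋₂=1):
  k=0: a=3, p=3, q=1
  k=1: a=1, p=4, q=1
  k=2: a=3, p=15, q=4

15/4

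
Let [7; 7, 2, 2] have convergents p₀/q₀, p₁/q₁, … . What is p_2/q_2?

107/15

Using pₖ = aₖpₖ₋₁ + pₖ₋₂, qₖ = aₖqₖ₋₁ + qₖ₋₂ (with p₋₁=1, p₋₂=0, q₋₁=0, q₋₂=1):
  k=0: a=7, p=7, q=1
  k=1: a=7, p=50, q=7
  k=2: a=2, p=107, q=15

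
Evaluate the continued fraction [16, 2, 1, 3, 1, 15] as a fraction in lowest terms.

Fold from the inside: start with 15/1.
  1 + 1/15 = 16/15
  3 + 15/16 = 63/16
  1 + 16/63 = 79/63
  2 + 63/79 = 221/79
  16 + 79/221 = 3615/221

3615/221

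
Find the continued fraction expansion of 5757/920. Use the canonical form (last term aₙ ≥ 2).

[6; 3, 1, 7, 2, 6, 2]

5757 = 6·920 + 237
920 = 3·237 + 209
237 = 1·209 + 28
209 = 7·28 + 13
28 = 2·13 + 2
13 = 6·2 + 1
2 = 2·1 + 0  (stop)
So 5757/920 = [6; 3, 1, 7, 2, 6, 2].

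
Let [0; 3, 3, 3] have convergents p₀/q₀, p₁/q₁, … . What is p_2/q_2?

Using pₖ = aₖpₖ₋₁ + pₖ₋₂, qₖ = aₖqₖ₋₁ + qₖ₋₂ (with p₋₁=1, p₋₂=0, q₋₁=0, q₋₂=1):
  k=0: a=0, p=0, q=1
  k=1: a=3, p=1, q=3
  k=2: a=3, p=3, q=10

3/10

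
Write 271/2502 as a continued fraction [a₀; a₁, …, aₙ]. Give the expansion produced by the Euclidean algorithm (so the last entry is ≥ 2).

[0; 9, 4, 3, 3, 6]

271 = 0·2502 + 271
2502 = 9·271 + 63
271 = 4·63 + 19
63 = 3·19 + 6
19 = 3·6 + 1
6 = 6·1 + 0  (stop)
So 271/2502 = [0; 9, 4, 3, 3, 6].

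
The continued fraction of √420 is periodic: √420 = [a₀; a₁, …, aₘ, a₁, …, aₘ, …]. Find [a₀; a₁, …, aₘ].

a₀ = ⌊√420⌋ = 20.
With m₀=0, d₀=1 and mₖ₊₁ = dₖaₖ − mₖ, dₖ₊₁ = (n − mₖ₊₁²)/dₖ, aₖ₊₁ = ⌊(a₀+mₖ₊₁)/dₖ₊₁⌋:
  k=1: m=20, d=20, a=2
  k=2: m=20, d=1, a=40
d=1 and a=2a₀=40 at k=2, so the next step gives (m, d) = (20, 20) again — its k=1 value — and the period has length 2.

[20; 2, 40]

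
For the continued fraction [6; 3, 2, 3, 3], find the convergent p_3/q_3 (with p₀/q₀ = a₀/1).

Using pₖ = aₖpₖ₋₁ + pₖ₋₂, qₖ = aₖqₖ₋₁ + qₖ₋₂ (with p₋₁=1, p₋₂=0, q₋₁=0, q₋₂=1):
  k=0: a=6, p=6, q=1
  k=1: a=3, p=19, q=3
  k=2: a=2, p=44, q=7
  k=3: a=3, p=151, q=24

151/24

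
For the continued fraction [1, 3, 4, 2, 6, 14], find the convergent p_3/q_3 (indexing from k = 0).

Using pₖ = aₖpₖ₋₁ + pₖ₋₂, qₖ = aₖqₖ₋₁ + qₖ₋₂ (with p₋₁=1, p₋₂=0, q₋₁=0, q₋₂=1):
  k=0: a=1, p=1, q=1
  k=1: a=3, p=4, q=3
  k=2: a=4, p=17, q=13
  k=3: a=2, p=38, q=29

38/29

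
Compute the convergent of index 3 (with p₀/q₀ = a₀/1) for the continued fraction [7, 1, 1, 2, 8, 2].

Using pₖ = aₖpₖ₋₁ + pₖ₋₂, qₖ = aₖqₖ₋₁ + qₖ₋₂ (with p₋₁=1, p₋₂=0, q₋₁=0, q₋₂=1):
  k=0: a=7, p=7, q=1
  k=1: a=1, p=8, q=1
  k=2: a=1, p=15, q=2
  k=3: a=2, p=38, q=5

38/5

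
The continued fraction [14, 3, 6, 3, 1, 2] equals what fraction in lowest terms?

3121/218

Using pₖ = aₖpₖ₋₁ + pₖ₋₂ and qₖ = aₖqₖ₋₁ + qₖ₋₂:
  k=0: a=14, p=14, q=1
  k=1: a=3, p=43, q=3
  k=2: a=6, p=272, q=19
  k=3: a=3, p=859, q=60
  k=4: a=1, p=1131, q=79
  k=5: a=2, p=3121, q=218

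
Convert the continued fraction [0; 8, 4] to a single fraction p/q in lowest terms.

Using pₖ = aₖpₖ₋₁ + pₖ₋₂ and qₖ = aₖqₖ₋₁ + qₖ₋₂:
  k=0: a=0, p=0, q=1
  k=1: a=8, p=1, q=8
  k=2: a=4, p=4, q=33

4/33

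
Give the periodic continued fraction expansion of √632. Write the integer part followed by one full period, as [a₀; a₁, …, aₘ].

a₀ = ⌊√632⌋ = 25.
With m₀=0, d₀=1 and mₖ₊₁ = dₖaₖ − mₖ, dₖ₊₁ = (n − mₖ₊₁²)/dₖ, aₖ₊₁ = ⌊(a₀+mₖ₊₁)/dₖ₊₁⌋:
  k=1: m=25, d=7, a=7
  k=2: m=24, d=8, a=6
  k=3: m=24, d=7, a=7
  k=4: m=25, d=1, a=50
d=1 and a=2a₀=50 at k=4, so the next step gives (m, d) = (25, 7) again — its k=1 value — and the period has length 4.

[25; 7, 6, 7, 50]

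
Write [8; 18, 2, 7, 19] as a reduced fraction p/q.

42687/5300

Using pₖ = aₖpₖ₋₁ + pₖ₋₂ and qₖ = aₖqₖ₋₁ + qₖ₋₂:
  k=0: a=8, p=8, q=1
  k=1: a=18, p=145, q=18
  k=2: a=2, p=298, q=37
  k=3: a=7, p=2231, q=277
  k=4: a=19, p=42687, q=5300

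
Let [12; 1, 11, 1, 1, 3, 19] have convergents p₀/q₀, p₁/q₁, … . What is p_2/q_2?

Using pₖ = aₖpₖ₋₁ + pₖ₋₂, qₖ = aₖqₖ₋₁ + qₖ₋₂ (with p₋₁=1, p₋₂=0, q₋₁=0, q₋₂=1):
  k=0: a=12, p=12, q=1
  k=1: a=1, p=13, q=1
  k=2: a=11, p=155, q=12

155/12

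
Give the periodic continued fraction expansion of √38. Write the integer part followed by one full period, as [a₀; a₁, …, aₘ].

a₀ = ⌊√38⌋ = 6.
With m₀=0, d₀=1 and mₖ₊₁ = dₖaₖ − mₖ, dₖ₊₁ = (n − mₖ₊₁²)/dₖ, aₖ₊₁ = ⌊(a₀+mₖ₊₁)/dₖ₊₁⌋:
  k=1: m=6, d=2, a=6
  k=2: m=6, d=1, a=12
d=1 and a=2a₀=12 at k=2, so the next step gives (m, d) = (6, 2) again — its k=1 value — and the period has length 2.

[6; 6, 12]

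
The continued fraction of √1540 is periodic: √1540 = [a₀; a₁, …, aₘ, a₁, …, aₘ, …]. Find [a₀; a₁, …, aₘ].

a₀ = ⌊√1540⌋ = 39.
With m₀=0, d₀=1 and mₖ₊₁ = dₖaₖ − mₖ, dₖ₊₁ = (n − mₖ₊₁²)/dₖ, aₖ₊₁ = ⌊(a₀+mₖ₊₁)/dₖ₊₁⌋:
  k=1: m=39, d=19, a=4
  k=2: m=37, d=9, a=8
  k=3: m=35, d=35, a=2
  k=4: m=35, d=9, a=8
  k=5: m=37, d=19, a=4
  k=6: m=39, d=1, a=78
d=1 and a=2a₀=78 at k=6, so the next step gives (m, d) = (39, 19) again — its k=1 value — and the period has length 6.

[39; 4, 8, 2, 8, 4, 78]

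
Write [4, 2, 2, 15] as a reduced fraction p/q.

339/77

Using pₖ = aₖpₖ₋₁ + pₖ₋₂ and qₖ = aₖqₖ₋₁ + qₖ₋₂:
  k=0: a=4, p=4, q=1
  k=1: a=2, p=9, q=2
  k=2: a=2, p=22, q=5
  k=3: a=15, p=339, q=77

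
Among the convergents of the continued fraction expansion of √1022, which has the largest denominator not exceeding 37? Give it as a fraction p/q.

√1022 = [31; 1, 30, 1, 62, …] (period length 4).
Convergents:
  p_0/q_0 = 31/1
  p_1/q_1 = 32/1
  p_2/q_2 = 991/31
  p_3/q_3 = 1023/32
  p_4/q_4 = 64417/2015
q_3 = 32 ≤ 37 < 2015 = q_4, so the answer is 1023/32.

1023/32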